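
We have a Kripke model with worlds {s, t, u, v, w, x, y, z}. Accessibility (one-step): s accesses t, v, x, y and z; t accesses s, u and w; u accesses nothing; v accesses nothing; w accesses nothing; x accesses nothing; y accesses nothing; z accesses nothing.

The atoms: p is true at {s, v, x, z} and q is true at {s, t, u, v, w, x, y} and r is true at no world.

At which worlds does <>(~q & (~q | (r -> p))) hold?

s: successors {t, v, x, y, z}; ~q & (~q | (r -> p)) there: t:F, v:F, x:F, y:F, z:T. ✓
t: successors {s, u, w}; ~q & (~q | (r -> p)) there: s:F, u:F, w:F. ✗
u: no successors, so <>(~q & (~q | (r -> p))) fails. ✗
v: no successors, so <>(~q & (~q | (r -> p))) fails. ✗
w: no successors, so <>(~q & (~q | (r -> p))) fails. ✗
x: no successors, so <>(~q & (~q | (r -> p))) fails. ✗
y: no successors, so <>(~q & (~q | (r -> p))) fails. ✗
z: no successors, so <>(~q & (~q | (r -> p))) fails. ✗

{s}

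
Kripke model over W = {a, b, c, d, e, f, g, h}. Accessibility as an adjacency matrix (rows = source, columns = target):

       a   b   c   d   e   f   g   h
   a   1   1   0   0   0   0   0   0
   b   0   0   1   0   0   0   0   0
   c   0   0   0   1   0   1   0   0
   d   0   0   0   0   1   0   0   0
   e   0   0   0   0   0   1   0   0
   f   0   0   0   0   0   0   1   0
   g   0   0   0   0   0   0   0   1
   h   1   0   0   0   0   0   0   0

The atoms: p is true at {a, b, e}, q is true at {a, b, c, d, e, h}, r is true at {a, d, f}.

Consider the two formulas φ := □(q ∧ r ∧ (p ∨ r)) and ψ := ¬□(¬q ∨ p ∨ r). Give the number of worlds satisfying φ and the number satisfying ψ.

1 and 2

For □(q ∧ r ∧ (p ∨ r)):
a: successors {a, b}; q ∧ r ∧ (p ∨ r) there: a:T, b:F. ✗
b: successors {c}; q ∧ r ∧ (p ∨ r) there: c:F. ✗
c: successors {d, f}; q ∧ r ∧ (p ∨ r) there: d:T, f:F. ✗
d: successors {e}; q ∧ r ∧ (p ∨ r) there: e:F. ✗
e: successors {f}; q ∧ r ∧ (p ∨ r) there: f:F. ✗
f: successors {g}; q ∧ r ∧ (p ∨ r) there: g:F. ✗
g: successors {h}; q ∧ r ∧ (p ∨ r) there: h:F. ✗
h: successors {a}; q ∧ r ∧ (p ∨ r) there: a:T. ✓
— 1 world.
For ¬□(¬q ∨ p ∨ r):
a: □(¬q ∨ p ∨ r) is T. ✗
b: □(¬q ∨ p ∨ r) is F. ✓
c: □(¬q ∨ p ∨ r) is T. ✗
d: □(¬q ∨ p ∨ r) is T. ✗
e: □(¬q ∨ p ∨ r) is T. ✗
f: □(¬q ∨ p ∨ r) is T. ✗
g: □(¬q ∨ p ∨ r) is F. ✓
h: □(¬q ∨ p ∨ r) is T. ✗
— 2 worlds.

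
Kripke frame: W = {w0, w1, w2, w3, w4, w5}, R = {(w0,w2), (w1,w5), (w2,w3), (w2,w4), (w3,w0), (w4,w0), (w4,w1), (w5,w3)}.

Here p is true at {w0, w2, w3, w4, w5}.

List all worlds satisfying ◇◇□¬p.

w0: successors {w2}; ◇□¬p there: w2:F. ✗
w1: successors {w5}; ◇□¬p there: w5:F. ✗
w2: successors {w3, w4}; ◇□¬p there: w3:F, w4:F. ✗
w3: successors {w0}; ◇□¬p there: w0:F. ✗
w4: successors {w0, w1}; ◇□¬p there: w0:F, w1:F. ✗
w5: successors {w3}; ◇□¬p there: w3:F. ✗

∅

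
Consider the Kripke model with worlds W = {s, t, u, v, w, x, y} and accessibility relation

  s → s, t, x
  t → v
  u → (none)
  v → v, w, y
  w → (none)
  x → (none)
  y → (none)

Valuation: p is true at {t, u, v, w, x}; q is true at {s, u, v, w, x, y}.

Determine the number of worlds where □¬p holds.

4

s: successors {s, t, x}; ¬p there: s:T, t:F, x:F. ✗
t: successors {v}; ¬p there: v:F. ✗
u: no successors, so □¬p holds vacuously. ✓
v: successors {v, w, y}; ¬p there: v:F, w:F, y:T. ✗
w: no successors, so □¬p holds vacuously. ✓
x: no successors, so □¬p holds vacuously. ✓
y: no successors, so □¬p holds vacuously. ✓
Satisfying worlds: {u, w, x, y}.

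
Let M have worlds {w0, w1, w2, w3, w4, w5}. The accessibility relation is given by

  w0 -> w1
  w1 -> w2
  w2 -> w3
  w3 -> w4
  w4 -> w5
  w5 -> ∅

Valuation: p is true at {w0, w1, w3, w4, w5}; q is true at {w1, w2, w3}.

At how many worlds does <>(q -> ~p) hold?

3

w0: successors {w1}; q -> ~p there: w1:F. ✗
w1: successors {w2}; q -> ~p there: w2:T. ✓
w2: successors {w3}; q -> ~p there: w3:F. ✗
w3: successors {w4}; q -> ~p there: w4:T. ✓
w4: successors {w5}; q -> ~p there: w5:T. ✓
w5: no successors, so <>(q -> ~p) fails. ✗
Satisfying worlds: {w1, w3, w4}.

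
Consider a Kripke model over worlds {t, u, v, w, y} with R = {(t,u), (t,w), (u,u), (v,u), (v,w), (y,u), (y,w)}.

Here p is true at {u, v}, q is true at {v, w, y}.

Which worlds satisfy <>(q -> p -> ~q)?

t: successors {u, w}; q -> p -> ~q there: u:T, w:T. ✓
u: successors {u}; q -> p -> ~q there: u:T. ✓
v: successors {u, w}; q -> p -> ~q there: u:T, w:T. ✓
w: no successors, so <>(q -> p -> ~q) fails. ✗
y: successors {u, w}; q -> p -> ~q there: u:T, w:T. ✓

{t, u, v, y}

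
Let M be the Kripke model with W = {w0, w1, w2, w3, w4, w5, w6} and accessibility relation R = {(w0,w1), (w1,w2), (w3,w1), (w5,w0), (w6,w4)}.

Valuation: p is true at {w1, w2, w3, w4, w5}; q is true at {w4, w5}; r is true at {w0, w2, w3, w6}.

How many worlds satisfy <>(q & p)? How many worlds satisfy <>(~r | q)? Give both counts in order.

1 and 3

For <>(q & p):
w0: successors {w1}; q & p there: w1:F. ✗
w1: successors {w2}; q & p there: w2:F. ✗
w2: no successors, so <>(q & p) fails. ✗
w3: successors {w1}; q & p there: w1:F. ✗
w4: no successors, so <>(q & p) fails. ✗
w5: successors {w0}; q & p there: w0:F. ✗
w6: successors {w4}; q & p there: w4:T. ✓
— 1 world.
For <>(~r | q):
w0: successors {w1}; ~r | q there: w1:T. ✓
w1: successors {w2}; ~r | q there: w2:F. ✗
w2: no successors, so <>(~r | q) fails. ✗
w3: successors {w1}; ~r | q there: w1:T. ✓
w4: no successors, so <>(~r | q) fails. ✗
w5: successors {w0}; ~r | q there: w0:F. ✗
w6: successors {w4}; ~r | q there: w4:T. ✓
— 3 worlds.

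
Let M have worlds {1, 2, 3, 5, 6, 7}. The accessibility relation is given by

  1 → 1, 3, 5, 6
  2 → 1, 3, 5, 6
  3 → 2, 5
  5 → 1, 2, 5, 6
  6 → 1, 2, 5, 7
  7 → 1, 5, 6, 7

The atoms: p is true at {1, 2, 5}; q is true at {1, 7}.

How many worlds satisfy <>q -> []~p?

1

1: <>q is T, []~p is F. ✗
2: <>q is T, []~p is F. ✗
3: <>q is F, []~p is F. ✓
5: <>q is T, []~p is F. ✗
6: <>q is T, []~p is F. ✗
7: <>q is T, []~p is F. ✗
Satisfying worlds: {3}.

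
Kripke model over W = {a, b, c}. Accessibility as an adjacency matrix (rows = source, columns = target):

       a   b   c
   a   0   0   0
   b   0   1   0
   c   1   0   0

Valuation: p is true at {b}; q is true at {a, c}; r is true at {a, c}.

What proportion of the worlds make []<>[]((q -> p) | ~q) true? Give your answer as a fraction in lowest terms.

2/3

a: no successors, so []<>[]((q -> p) | ~q) holds vacuously. ✓
b: successors {b}; <>[]((q -> p) | ~q) there: b:T. ✓
c: successors {a}; <>[]((q -> p) | ~q) there: a:F. ✗
That's 2 of 3 worlds, so 2/3.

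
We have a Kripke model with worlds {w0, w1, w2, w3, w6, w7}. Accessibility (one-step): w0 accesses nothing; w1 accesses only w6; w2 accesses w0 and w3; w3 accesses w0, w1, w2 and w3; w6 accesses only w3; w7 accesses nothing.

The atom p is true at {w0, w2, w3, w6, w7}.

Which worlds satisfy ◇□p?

{w1, w2, w3}

w0: no successors, so ◇□p fails. ✗
w1: successors {w6}; □p there: w6:T. ✓
w2: successors {w0, w3}; □p there: w0:T, w3:F. ✓
w3: successors {w0, w1, w2, w3}; □p there: w0:T, w1:T, w2:T, w3:F. ✓
w6: successors {w3}; □p there: w3:F. ✗
w7: no successors, so ◇□p fails. ✗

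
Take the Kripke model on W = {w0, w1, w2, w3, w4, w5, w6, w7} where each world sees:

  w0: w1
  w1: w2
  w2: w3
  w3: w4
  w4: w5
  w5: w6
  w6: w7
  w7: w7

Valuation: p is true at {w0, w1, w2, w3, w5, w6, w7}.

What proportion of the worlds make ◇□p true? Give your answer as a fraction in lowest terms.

w0: successors {w1}; □p there: w1:T. ✓
w1: successors {w2}; □p there: w2:T. ✓
w2: successors {w3}; □p there: w3:F. ✗
w3: successors {w4}; □p there: w4:T. ✓
w4: successors {w5}; □p there: w5:T. ✓
w5: successors {w6}; □p there: w6:T. ✓
w6: successors {w7}; □p there: w7:T. ✓
w7: successors {w7}; □p there: w7:T. ✓
That's 7 of 8 worlds, so 7/8.

7/8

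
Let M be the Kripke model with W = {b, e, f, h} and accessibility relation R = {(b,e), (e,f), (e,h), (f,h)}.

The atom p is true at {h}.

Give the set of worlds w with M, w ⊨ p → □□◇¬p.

b: p is F, □□◇¬p is F. ✓
e: p is F, □□◇¬p is F. ✓
f: p is F, □□◇¬p is T. ✓
h: p is T, □□◇¬p is T. ✓

{b, e, f, h}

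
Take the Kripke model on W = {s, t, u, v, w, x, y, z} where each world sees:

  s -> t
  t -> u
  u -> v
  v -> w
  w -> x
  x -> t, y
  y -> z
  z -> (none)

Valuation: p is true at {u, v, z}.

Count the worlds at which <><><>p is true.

3

s: successors {t}; <><>p there: t:T. ✓
t: successors {u}; <><>p there: u:F. ✗
u: successors {v}; <><>p there: v:F. ✗
v: successors {w}; <><>p there: w:F. ✗
w: successors {x}; <><>p there: x:T. ✓
x: successors {t, y}; <><>p there: t:T, y:F. ✓
y: successors {z}; <><>p there: z:F. ✗
z: no successors, so <><><>p fails. ✗
Satisfying worlds: {s, w, x}.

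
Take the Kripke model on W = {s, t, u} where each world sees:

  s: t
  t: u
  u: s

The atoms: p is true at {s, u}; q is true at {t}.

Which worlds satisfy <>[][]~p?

{t}

s: successors {t}; [][]~p there: t:F. ✗
t: successors {u}; [][]~p there: u:T. ✓
u: successors {s}; [][]~p there: s:F. ✗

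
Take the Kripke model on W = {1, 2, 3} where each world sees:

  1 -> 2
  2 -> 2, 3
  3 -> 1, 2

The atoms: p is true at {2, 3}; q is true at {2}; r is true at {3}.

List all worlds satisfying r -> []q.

1: r is F, []q is T. ✓
2: r is F, []q is F. ✓
3: r is T, []q is F. ✗

{1, 2}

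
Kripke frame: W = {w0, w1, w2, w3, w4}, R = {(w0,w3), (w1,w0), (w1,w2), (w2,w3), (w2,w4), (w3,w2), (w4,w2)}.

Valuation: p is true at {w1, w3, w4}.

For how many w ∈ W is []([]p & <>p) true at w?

w0: successors {w3}; []p & <>p there: w3:F. ✗
w1: successors {w0, w2}; []p & <>p there: w0:T, w2:T. ✓
w2: successors {w3, w4}; []p & <>p there: w3:F, w4:F. ✗
w3: successors {w2}; []p & <>p there: w2:T. ✓
w4: successors {w2}; []p & <>p there: w2:T. ✓
Satisfying worlds: {w1, w3, w4}.

3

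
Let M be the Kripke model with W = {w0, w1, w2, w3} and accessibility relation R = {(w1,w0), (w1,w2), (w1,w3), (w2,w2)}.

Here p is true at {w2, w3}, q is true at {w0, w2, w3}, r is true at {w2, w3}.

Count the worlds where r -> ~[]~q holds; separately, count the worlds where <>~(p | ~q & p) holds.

3 and 1

For r -> ~[]~q:
w0: r is F, ~[]~q is F. ✓
w1: r is F, ~[]~q is T. ✓
w2: r is T, ~[]~q is T. ✓
w3: r is T, ~[]~q is F. ✗
— 3 worlds.
For <>~(p | ~q & p):
w0: no successors, so <>~(p | ~q & p) fails. ✗
w1: successors {w0, w2, w3}; ~(p | ~q & p) there: w0:T, w2:F, w3:F. ✓
w2: successors {w2}; ~(p | ~q & p) there: w2:F. ✗
w3: no successors, so <>~(p | ~q & p) fails. ✗
— 1 world.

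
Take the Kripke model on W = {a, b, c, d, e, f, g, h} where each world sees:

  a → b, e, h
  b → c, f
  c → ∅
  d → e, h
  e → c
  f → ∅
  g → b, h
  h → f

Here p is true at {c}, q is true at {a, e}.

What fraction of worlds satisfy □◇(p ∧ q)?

a: successors {b, e, h}; ◇(p ∧ q) there: b:F, e:F, h:F. ✗
b: successors {c, f}; ◇(p ∧ q) there: c:F, f:F. ✗
c: no successors, so □◇(p ∧ q) holds vacuously. ✓
d: successors {e, h}; ◇(p ∧ q) there: e:F, h:F. ✗
e: successors {c}; ◇(p ∧ q) there: c:F. ✗
f: no successors, so □◇(p ∧ q) holds vacuously. ✓
g: successors {b, h}; ◇(p ∧ q) there: b:F, h:F. ✗
h: successors {f}; ◇(p ∧ q) there: f:F. ✗
That's 2 of 8 worlds, so 2/8 = 1/4.

1/4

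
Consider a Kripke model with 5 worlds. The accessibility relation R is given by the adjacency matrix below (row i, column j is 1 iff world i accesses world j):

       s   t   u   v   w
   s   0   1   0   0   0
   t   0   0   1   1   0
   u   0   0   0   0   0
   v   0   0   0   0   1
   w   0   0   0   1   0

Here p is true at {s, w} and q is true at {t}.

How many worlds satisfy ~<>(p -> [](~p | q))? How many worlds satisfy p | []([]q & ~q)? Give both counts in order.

1 and 3

For ~<>(p -> [](~p | q)):
s: <>(p -> [](~p | q)) is T. ✗
t: <>(p -> [](~p | q)) is T. ✗
u: <>(p -> [](~p | q)) is F. ✓
v: <>(p -> [](~p | q)) is T. ✗
w: <>(p -> [](~p | q)) is T. ✗
— 1 world.
For p | []([]q & ~q):
s: p is T, []([]q & ~q) is F. ✓
t: p is F, []([]q & ~q) is F. ✗
u: p is F, []([]q & ~q) is T. ✓
v: p is F, []([]q & ~q) is F. ✗
w: p is T, []([]q & ~q) is F. ✓
— 3 worlds.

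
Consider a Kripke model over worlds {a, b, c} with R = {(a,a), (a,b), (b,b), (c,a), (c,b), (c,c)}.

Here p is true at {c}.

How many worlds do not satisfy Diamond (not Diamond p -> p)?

2

a: successors {a, b}; not Diamond p -> p there: a:F, b:F. ✗
b: successors {b}; not Diamond p -> p there: b:F. ✗
c: successors {a, b, c}; not Diamond p -> p there: a:F, b:F, c:T. ✓
Satisfying worlds: {c}.
So Diamond (not Diamond p -> p) fails at the other 2 worlds.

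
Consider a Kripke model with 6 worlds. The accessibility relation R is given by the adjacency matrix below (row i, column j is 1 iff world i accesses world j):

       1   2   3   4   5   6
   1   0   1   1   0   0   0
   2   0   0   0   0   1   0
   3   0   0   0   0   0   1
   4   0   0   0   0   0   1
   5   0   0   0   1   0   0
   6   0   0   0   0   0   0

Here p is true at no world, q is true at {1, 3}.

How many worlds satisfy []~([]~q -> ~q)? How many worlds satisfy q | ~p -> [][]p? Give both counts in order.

For []~([]~q -> ~q):
1: successors {2, 3}; ~([]~q -> ~q) there: 2:F, 3:T. ✗
2: successors {5}; ~([]~q -> ~q) there: 5:F. ✗
3: successors {6}; ~([]~q -> ~q) there: 6:F. ✗
4: successors {6}; ~([]~q -> ~q) there: 6:F. ✗
5: successors {4}; ~([]~q -> ~q) there: 4:F. ✗
6: no successors, so []~([]~q -> ~q) holds vacuously. ✓
— 1 world.
For q | ~p -> [][]p:
1: q | ~p is T, [][]p is F. ✗
2: q | ~p is T, [][]p is F. ✗
3: q | ~p is T, [][]p is T. ✓
4: q | ~p is T, [][]p is T. ✓
5: q | ~p is T, [][]p is F. ✗
6: q | ~p is T, [][]p is T. ✓
— 3 worlds.

1 and 3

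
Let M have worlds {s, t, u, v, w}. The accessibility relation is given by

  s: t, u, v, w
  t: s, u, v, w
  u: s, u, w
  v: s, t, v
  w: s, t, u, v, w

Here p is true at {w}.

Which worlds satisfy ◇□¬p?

s: successors {t, u, v, w}; □¬p there: t:F, u:F, v:T, w:F. ✓
t: successors {s, u, v, w}; □¬p there: s:F, u:F, v:T, w:F. ✓
u: successors {s, u, w}; □¬p there: s:F, u:F, w:F. ✗
v: successors {s, t, v}; □¬p there: s:F, t:F, v:T. ✓
w: successors {s, t, u, v, w}; □¬p there: s:F, t:F, u:F, v:T, w:F. ✓

{s, t, v, w}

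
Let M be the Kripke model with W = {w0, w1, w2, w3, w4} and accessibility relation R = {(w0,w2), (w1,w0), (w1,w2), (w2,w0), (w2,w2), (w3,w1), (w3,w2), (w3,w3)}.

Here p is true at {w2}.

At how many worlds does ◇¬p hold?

3

w0: successors {w2}; ¬p there: w2:F. ✗
w1: successors {w0, w2}; ¬p there: w0:T, w2:F. ✓
w2: successors {w0, w2}; ¬p there: w0:T, w2:F. ✓
w3: successors {w1, w2, w3}; ¬p there: w1:T, w2:F, w3:T. ✓
w4: no successors, so ◇¬p fails. ✗
Satisfying worlds: {w1, w2, w3}.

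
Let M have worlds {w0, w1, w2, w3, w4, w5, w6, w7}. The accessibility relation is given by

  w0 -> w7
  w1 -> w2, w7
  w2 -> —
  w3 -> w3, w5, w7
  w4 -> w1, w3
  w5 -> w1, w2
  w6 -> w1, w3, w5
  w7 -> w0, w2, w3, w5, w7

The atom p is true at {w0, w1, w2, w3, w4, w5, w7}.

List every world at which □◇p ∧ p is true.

w0: □◇p is T, p is T. ✓
w1: □◇p is F, p is T. ✗
w2: □◇p is T, p is T. ✓
w3: □◇p is T, p is T. ✓
w4: □◇p is T, p is T. ✓
w5: □◇p is F, p is T. ✗
w6: □◇p is T, p is F. ✗
w7: □◇p is F, p is T. ✗

{w0, w2, w3, w4}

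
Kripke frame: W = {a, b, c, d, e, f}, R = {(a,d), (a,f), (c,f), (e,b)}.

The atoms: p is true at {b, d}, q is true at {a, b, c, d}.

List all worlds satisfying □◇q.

a: successors {d, f}; ◇q there: d:F, f:F. ✗
b: no successors, so □◇q holds vacuously. ✓
c: successors {f}; ◇q there: f:F. ✗
d: no successors, so □◇q holds vacuously. ✓
e: successors {b}; ◇q there: b:F. ✗
f: no successors, so □◇q holds vacuously. ✓

{b, d, f}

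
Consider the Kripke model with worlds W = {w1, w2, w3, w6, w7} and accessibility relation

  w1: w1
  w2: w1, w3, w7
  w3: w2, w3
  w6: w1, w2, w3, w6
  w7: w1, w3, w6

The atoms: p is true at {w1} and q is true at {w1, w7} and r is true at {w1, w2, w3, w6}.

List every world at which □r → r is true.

w1: □r is T, r is T. ✓
w2: □r is F, r is T. ✓
w3: □r is T, r is T. ✓
w6: □r is T, r is T. ✓
w7: □r is T, r is F. ✗

{w1, w2, w3, w6}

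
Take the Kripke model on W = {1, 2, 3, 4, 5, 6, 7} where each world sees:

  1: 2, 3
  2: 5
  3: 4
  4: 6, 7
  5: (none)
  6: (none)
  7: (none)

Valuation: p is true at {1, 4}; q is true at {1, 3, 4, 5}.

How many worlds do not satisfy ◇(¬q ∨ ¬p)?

4

1: successors {2, 3}; ¬q ∨ ¬p there: 2:T, 3:T. ✓
2: successors {5}; ¬q ∨ ¬p there: 5:T. ✓
3: successors {4}; ¬q ∨ ¬p there: 4:F. ✗
4: successors {6, 7}; ¬q ∨ ¬p there: 6:T, 7:T. ✓
5: no successors, so ◇(¬q ∨ ¬p) fails. ✗
6: no successors, so ◇(¬q ∨ ¬p) fails. ✗
7: no successors, so ◇(¬q ∨ ¬p) fails. ✗
Satisfying worlds: {1, 2, 4}.
So ◇(¬q ∨ ¬p) fails at the other 4 worlds.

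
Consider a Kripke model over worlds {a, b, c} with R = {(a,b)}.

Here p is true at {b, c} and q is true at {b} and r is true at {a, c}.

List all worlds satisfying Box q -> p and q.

{b}

a: Box q is T, p and q is F. ✗
b: Box q is T, p and q is T. ✓
c: Box q is T, p and q is F. ✗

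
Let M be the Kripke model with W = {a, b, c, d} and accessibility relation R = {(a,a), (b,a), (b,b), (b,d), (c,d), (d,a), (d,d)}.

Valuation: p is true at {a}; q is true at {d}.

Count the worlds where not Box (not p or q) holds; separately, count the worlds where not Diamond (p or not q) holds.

3 and 1

For not Box (not p or q):
a: Box (not p or q) is F. ✓
b: Box (not p or q) is F. ✓
c: Box (not p or q) is T. ✗
d: Box (not p or q) is F. ✓
— 3 worlds.
For not Diamond (p or not q):
a: Diamond (p or not q) is T. ✗
b: Diamond (p or not q) is T. ✗
c: Diamond (p or not q) is F. ✓
d: Diamond (p or not q) is T. ✗
— 1 world.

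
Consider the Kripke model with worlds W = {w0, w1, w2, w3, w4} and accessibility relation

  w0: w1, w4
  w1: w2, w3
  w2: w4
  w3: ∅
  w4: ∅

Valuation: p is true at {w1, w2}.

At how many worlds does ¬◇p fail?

2

w0: ◇p is T. ✗
w1: ◇p is T. ✗
w2: ◇p is F. ✓
w3: ◇p is F. ✓
w4: ◇p is F. ✓
Satisfying worlds: {w2, w3, w4}.
So ¬◇p fails at the other 2 worlds.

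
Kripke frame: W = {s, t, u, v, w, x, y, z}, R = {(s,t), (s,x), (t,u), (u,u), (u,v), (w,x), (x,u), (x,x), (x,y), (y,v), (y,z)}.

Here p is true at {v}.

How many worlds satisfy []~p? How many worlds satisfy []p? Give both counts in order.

6 and 2

For []~p:
s: successors {t, x}; ~p there: t:T, x:T. ✓
t: successors {u}; ~p there: u:T. ✓
u: successors {u, v}; ~p there: u:T, v:F. ✗
v: no successors, so []~p holds vacuously. ✓
w: successors {x}; ~p there: x:T. ✓
x: successors {u, x, y}; ~p there: u:T, x:T, y:T. ✓
y: successors {v, z}; ~p there: v:F, z:T. ✗
z: no successors, so []~p holds vacuously. ✓
— 6 worlds.
For []p:
s: successors {t, x}; p there: t:F, x:F. ✗
t: successors {u}; p there: u:F. ✗
u: successors {u, v}; p there: u:F, v:T. ✗
v: no successors, so []p holds vacuously. ✓
w: successors {x}; p there: x:F. ✗
x: successors {u, x, y}; p there: u:F, x:F, y:F. ✗
y: successors {v, z}; p there: v:T, z:F. ✗
z: no successors, so []p holds vacuously. ✓
— 2 worlds.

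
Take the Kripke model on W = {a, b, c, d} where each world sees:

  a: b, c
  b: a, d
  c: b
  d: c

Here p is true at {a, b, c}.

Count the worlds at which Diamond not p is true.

a: successors {b, c}; not p there: b:F, c:F. ✗
b: successors {a, d}; not p there: a:F, d:T. ✓
c: successors {b}; not p there: b:F. ✗
d: successors {c}; not p there: c:F. ✗
Satisfying worlds: {b}.

1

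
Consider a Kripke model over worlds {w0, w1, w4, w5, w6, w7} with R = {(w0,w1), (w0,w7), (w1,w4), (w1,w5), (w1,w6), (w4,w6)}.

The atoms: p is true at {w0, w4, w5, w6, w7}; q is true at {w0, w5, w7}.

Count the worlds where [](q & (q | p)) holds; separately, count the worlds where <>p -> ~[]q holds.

For [](q & (q | p)):
w0: successors {w1, w7}; q & (q | p) there: w1:F, w7:T. ✗
w1: successors {w4, w5, w6}; q & (q | p) there: w4:F, w5:T, w6:F. ✗
w4: successors {w6}; q & (q | p) there: w6:F. ✗
w5: no successors, so [](q & (q | p)) holds vacuously. ✓
w6: no successors, so [](q & (q | p)) holds vacuously. ✓
w7: no successors, so [](q & (q | p)) holds vacuously. ✓
— 3 worlds.
For <>p -> ~[]q:
w0: <>p is T, ~[]q is T. ✓
w1: <>p is T, ~[]q is T. ✓
w4: <>p is T, ~[]q is T. ✓
w5: <>p is F, ~[]q is F. ✓
w6: <>p is F, ~[]q is F. ✓
w7: <>p is F, ~[]q is F. ✓
— 6 worlds.

3 and 6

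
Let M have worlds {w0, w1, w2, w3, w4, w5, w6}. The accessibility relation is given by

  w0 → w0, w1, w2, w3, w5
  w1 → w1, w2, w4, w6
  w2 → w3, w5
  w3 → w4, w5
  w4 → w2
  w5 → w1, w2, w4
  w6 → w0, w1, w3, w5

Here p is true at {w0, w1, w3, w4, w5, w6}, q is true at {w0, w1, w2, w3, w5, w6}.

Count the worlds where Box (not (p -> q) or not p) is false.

w0: successors {w0, w1, w2, w3, w5}; not (p -> q) or not p there: w0:F, w1:F, w2:T, w3:F, w5:F. ✗
w1: successors {w1, w2, w4, w6}; not (p -> q) or not p there: w1:F, w2:T, w4:T, w6:F. ✗
w2: successors {w3, w5}; not (p -> q) or not p there: w3:F, w5:F. ✗
w3: successors {w4, w5}; not (p -> q) or not p there: w4:T, w5:F. ✗
w4: successors {w2}; not (p -> q) or not p there: w2:T. ✓
w5: successors {w1, w2, w4}; not (p -> q) or not p there: w1:F, w2:T, w4:T. ✗
w6: successors {w0, w1, w3, w5}; not (p -> q) or not p there: w0:F, w1:F, w3:F, w5:F. ✗
Satisfying worlds: {w4}.
So Box (not (p -> q) or not p) fails at the other 6 worlds.

6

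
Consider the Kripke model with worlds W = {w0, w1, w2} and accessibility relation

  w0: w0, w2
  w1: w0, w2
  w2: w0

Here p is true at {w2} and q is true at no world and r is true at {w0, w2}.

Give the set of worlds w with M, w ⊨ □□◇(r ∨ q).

{w0, w1, w2}

w0: successors {w0, w2}; □◇(r ∨ q) there: w0:T, w2:T. ✓
w1: successors {w0, w2}; □◇(r ∨ q) there: w0:T, w2:T. ✓
w2: successors {w0}; □◇(r ∨ q) there: w0:T. ✓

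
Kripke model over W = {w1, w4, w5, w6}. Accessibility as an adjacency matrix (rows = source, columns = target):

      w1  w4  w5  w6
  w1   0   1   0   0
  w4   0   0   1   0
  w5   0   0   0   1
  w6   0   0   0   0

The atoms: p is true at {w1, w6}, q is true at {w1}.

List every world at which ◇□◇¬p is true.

w1: successors {w4}; □◇¬p there: w4:F. ✗
w4: successors {w5}; □◇¬p there: w5:F. ✗
w5: successors {w6}; □◇¬p there: w6:T. ✓
w6: no successors, so ◇□◇¬p fails. ✗

{w5}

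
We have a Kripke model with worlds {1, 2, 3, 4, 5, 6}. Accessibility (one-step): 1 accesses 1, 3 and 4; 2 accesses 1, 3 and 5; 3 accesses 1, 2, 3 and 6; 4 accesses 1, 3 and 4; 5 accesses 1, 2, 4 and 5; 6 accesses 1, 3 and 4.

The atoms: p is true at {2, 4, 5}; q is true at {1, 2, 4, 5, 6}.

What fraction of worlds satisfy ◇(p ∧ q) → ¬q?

1/6

1: ◇(p ∧ q) is T, ¬q is F. ✗
2: ◇(p ∧ q) is T, ¬q is F. ✗
3: ◇(p ∧ q) is T, ¬q is T. ✓
4: ◇(p ∧ q) is T, ¬q is F. ✗
5: ◇(p ∧ q) is T, ¬q is F. ✗
6: ◇(p ∧ q) is T, ¬q is F. ✗
That's 1 of 6 worlds, so 1/6.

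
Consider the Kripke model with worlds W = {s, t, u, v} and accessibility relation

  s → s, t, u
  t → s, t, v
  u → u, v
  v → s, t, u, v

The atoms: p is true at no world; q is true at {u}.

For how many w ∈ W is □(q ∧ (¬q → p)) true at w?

0

s: successors {s, t, u}; q ∧ (¬q → p) there: s:F, t:F, u:T. ✗
t: successors {s, t, v}; q ∧ (¬q → p) there: s:F, t:F, v:F. ✗
u: successors {u, v}; q ∧ (¬q → p) there: u:T, v:F. ✗
v: successors {s, t, u, v}; q ∧ (¬q → p) there: s:F, t:F, u:T, v:F. ✗
Satisfying worlds: ∅.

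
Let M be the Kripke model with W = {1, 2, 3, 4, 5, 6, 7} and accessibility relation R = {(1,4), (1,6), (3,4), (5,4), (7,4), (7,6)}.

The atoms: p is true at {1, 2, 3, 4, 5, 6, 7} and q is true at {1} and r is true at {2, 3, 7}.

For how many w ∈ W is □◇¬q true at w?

3

1: successors {4, 6}; ◇¬q there: 4:F, 6:F. ✗
2: no successors, so □◇¬q holds vacuously. ✓
3: successors {4}; ◇¬q there: 4:F. ✗
4: no successors, so □◇¬q holds vacuously. ✓
5: successors {4}; ◇¬q there: 4:F. ✗
6: no successors, so □◇¬q holds vacuously. ✓
7: successors {4, 6}; ◇¬q there: 4:F, 6:F. ✗
Satisfying worlds: {2, 4, 6}.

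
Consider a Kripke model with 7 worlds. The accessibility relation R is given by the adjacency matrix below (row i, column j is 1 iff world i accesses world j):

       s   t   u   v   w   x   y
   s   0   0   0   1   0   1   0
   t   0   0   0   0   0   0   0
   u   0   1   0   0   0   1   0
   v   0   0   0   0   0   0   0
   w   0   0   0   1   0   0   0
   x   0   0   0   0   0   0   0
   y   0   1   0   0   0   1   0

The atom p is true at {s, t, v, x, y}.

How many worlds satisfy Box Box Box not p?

s: successors {v, x}; Box Box not p there: v:T, x:T. ✓
t: no successors, so Box Box Box not p holds vacuously. ✓
u: successors {t, x}; Box Box not p there: t:T, x:T. ✓
v: no successors, so Box Box Box not p holds vacuously. ✓
w: successors {v}; Box Box not p there: v:T. ✓
x: no successors, so Box Box Box not p holds vacuously. ✓
y: successors {t, x}; Box Box not p there: t:T, x:T. ✓
Satisfying worlds: {s, t, u, v, w, x, y}.

7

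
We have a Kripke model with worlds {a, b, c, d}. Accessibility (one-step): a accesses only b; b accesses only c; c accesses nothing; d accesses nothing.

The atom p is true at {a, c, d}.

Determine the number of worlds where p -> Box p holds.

a: p is T, Box p is F. ✗
b: p is F, Box p is T. ✓
c: p is T, Box p is T. ✓
d: p is T, Box p is T. ✓
Satisfying worlds: {b, c, d}.

3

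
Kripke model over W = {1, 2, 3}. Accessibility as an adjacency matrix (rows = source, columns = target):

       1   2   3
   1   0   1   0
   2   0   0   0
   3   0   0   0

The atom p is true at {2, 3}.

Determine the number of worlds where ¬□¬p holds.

1: □¬p is F. ✓
2: □¬p is T. ✗
3: □¬p is T. ✗
Satisfying worlds: {1}.

1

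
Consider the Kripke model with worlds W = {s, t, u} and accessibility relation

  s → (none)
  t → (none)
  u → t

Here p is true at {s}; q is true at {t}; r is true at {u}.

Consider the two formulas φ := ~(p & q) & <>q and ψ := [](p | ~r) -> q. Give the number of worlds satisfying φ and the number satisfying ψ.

For ~(p & q) & <>q:
s: ~(p & q) is T, <>q is F. ✗
t: ~(p & q) is T, <>q is F. ✗
u: ~(p & q) is T, <>q is T. ✓
— 1 world.
For [](p | ~r) -> q:
s: [](p | ~r) is T, q is F. ✗
t: [](p | ~r) is T, q is T. ✓
u: [](p | ~r) is T, q is F. ✗
— 1 world.

1 and 1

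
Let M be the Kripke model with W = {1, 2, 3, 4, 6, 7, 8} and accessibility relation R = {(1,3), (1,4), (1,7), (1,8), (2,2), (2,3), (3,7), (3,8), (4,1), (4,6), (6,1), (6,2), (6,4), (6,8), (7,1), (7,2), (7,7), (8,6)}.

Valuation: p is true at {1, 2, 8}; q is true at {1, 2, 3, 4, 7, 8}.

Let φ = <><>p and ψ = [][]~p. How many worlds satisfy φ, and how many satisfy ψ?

7 and 0

For <><>p:
1: successors {3, 4, 7, 8}; <>p there: 3:T, 4:T, 7:T, 8:F. ✓
2: successors {2, 3}; <>p there: 2:T, 3:T. ✓
3: successors {7, 8}; <>p there: 7:T, 8:F. ✓
4: successors {1, 6}; <>p there: 1:T, 6:T. ✓
6: successors {1, 2, 4, 8}; <>p there: 1:T, 2:T, 4:T, 8:F. ✓
7: successors {1, 2, 7}; <>p there: 1:T, 2:T, 7:T. ✓
8: successors {6}; <>p there: 6:T. ✓
— 7 worlds.
For [][]~p:
1: successors {3, 4, 7, 8}; []~p there: 3:F, 4:F, 7:F, 8:T. ✗
2: successors {2, 3}; []~p there: 2:F, 3:F. ✗
3: successors {7, 8}; []~p there: 7:F, 8:T. ✗
4: successors {1, 6}; []~p there: 1:F, 6:F. ✗
6: successors {1, 2, 4, 8}; []~p there: 1:F, 2:F, 4:F, 8:T. ✗
7: successors {1, 2, 7}; []~p there: 1:F, 2:F, 7:F. ✗
8: successors {6}; []~p there: 6:F. ✗
— 0 worlds.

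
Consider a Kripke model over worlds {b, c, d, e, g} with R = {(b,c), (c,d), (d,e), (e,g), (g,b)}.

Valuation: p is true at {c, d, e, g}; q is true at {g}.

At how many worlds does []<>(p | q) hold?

4

b: successors {c}; <>(p | q) there: c:T. ✓
c: successors {d}; <>(p | q) there: d:T. ✓
d: successors {e}; <>(p | q) there: e:T. ✓
e: successors {g}; <>(p | q) there: g:F. ✗
g: successors {b}; <>(p | q) there: b:T. ✓
Satisfying worlds: {b, c, d, g}.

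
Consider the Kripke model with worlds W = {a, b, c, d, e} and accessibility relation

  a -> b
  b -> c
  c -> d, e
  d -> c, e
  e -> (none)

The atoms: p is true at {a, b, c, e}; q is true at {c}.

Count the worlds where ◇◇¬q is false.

a: successors {b}; ◇¬q there: b:F. ✗
b: successors {c}; ◇¬q there: c:T. ✓
c: successors {d, e}; ◇¬q there: d:T, e:F. ✓
d: successors {c, e}; ◇¬q there: c:T, e:F. ✓
e: no successors, so ◇◇¬q fails. ✗
Satisfying worlds: {b, c, d}.
So ◇◇¬q fails at the other 2 worlds.

2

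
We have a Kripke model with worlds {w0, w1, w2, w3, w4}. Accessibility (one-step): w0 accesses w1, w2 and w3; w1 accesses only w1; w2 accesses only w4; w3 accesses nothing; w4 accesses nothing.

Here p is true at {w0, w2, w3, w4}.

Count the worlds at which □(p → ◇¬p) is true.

3

w0: successors {w1, w2, w3}; p → ◇¬p there: w1:T, w2:F, w3:F. ✗
w1: successors {w1}; p → ◇¬p there: w1:T. ✓
w2: successors {w4}; p → ◇¬p there: w4:F. ✗
w3: no successors, so □(p → ◇¬p) holds vacuously. ✓
w4: no successors, so □(p → ◇¬p) holds vacuously. ✓
Satisfying worlds: {w1, w3, w4}.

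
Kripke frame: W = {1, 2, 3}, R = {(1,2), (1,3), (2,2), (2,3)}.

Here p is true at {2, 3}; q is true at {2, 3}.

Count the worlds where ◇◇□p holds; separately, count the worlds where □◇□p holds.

2 and 1

For ◇◇□p:
1: successors {2, 3}; ◇□p there: 2:T, 3:F. ✓
2: successors {2, 3}; ◇□p there: 2:T, 3:F. ✓
3: no successors, so ◇◇□p fails. ✗
— 2 worlds.
For □◇□p:
1: successors {2, 3}; ◇□p there: 2:T, 3:F. ✗
2: successors {2, 3}; ◇□p there: 2:T, 3:F. ✗
3: no successors, so □◇□p holds vacuously. ✓
— 1 world.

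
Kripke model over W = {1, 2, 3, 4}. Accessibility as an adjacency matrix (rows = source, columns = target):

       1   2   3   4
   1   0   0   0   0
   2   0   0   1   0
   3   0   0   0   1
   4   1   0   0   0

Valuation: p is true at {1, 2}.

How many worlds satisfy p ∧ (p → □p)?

1: p is T, p → □p is T. ✓
2: p is T, p → □p is F. ✗
3: p is F, p → □p is T. ✗
4: p is F, p → □p is T. ✗
Satisfying worlds: {1}.

1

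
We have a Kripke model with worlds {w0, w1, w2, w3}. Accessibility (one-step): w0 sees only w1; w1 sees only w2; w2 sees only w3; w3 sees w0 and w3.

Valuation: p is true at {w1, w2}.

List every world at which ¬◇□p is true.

w0: ◇□p is T. ✗
w1: ◇□p is F. ✓
w2: ◇□p is F. ✓
w3: ◇□p is T. ✗

{w1, w2}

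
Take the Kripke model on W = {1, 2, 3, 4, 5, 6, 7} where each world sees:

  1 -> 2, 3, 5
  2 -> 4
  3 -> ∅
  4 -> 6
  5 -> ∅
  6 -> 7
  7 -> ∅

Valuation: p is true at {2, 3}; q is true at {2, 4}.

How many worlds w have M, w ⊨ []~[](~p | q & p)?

1: successors {2, 3, 5}; ~[](~p | q & p) there: 2:F, 3:F, 5:F. ✗
2: successors {4}; ~[](~p | q & p) there: 4:F. ✗
3: no successors, so []~[](~p | q & p) holds vacuously. ✓
4: successors {6}; ~[](~p | q & p) there: 6:F. ✗
5: no successors, so []~[](~p | q & p) holds vacuously. ✓
6: successors {7}; ~[](~p | q & p) there: 7:F. ✗
7: no successors, so []~[](~p | q & p) holds vacuously. ✓
Satisfying worlds: {3, 5, 7}.

3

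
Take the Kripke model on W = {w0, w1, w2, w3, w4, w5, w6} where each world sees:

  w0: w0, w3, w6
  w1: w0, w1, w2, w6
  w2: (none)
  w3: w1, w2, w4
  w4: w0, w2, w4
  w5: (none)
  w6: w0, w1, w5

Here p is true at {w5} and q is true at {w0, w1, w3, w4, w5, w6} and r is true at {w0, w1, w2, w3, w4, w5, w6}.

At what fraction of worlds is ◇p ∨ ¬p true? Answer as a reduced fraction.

6/7

w0: ◇p is F, ¬p is T. ✓
w1: ◇p is F, ¬p is T. ✓
w2: ◇p is F, ¬p is T. ✓
w3: ◇p is F, ¬p is T. ✓
w4: ◇p is F, ¬p is T. ✓
w5: ◇p is F, ¬p is F. ✗
w6: ◇p is T, ¬p is T. ✓
That's 6 of 7 worlds, so 6/7.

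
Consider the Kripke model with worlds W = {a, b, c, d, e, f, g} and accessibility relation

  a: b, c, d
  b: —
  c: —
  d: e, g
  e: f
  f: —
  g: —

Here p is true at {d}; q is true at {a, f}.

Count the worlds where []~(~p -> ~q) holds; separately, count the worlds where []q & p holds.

For []~(~p -> ~q):
a: successors {b, c, d}; ~(~p -> ~q) there: b:F, c:F, d:F. ✗
b: no successors, so []~(~p -> ~q) holds vacuously. ✓
c: no successors, so []~(~p -> ~q) holds vacuously. ✓
d: successors {e, g}; ~(~p -> ~q) there: e:F, g:F. ✗
e: successors {f}; ~(~p -> ~q) there: f:T. ✓
f: no successors, so []~(~p -> ~q) holds vacuously. ✓
g: no successors, so []~(~p -> ~q) holds vacuously. ✓
— 5 worlds.
For []q & p:
a: []q is F, p is F. ✗
b: []q is T, p is F. ✗
c: []q is T, p is F. ✗
d: []q is F, p is T. ✗
e: []q is T, p is F. ✗
f: []q is T, p is F. ✗
g: []q is T, p is F. ✗
— 0 worlds.

5 and 0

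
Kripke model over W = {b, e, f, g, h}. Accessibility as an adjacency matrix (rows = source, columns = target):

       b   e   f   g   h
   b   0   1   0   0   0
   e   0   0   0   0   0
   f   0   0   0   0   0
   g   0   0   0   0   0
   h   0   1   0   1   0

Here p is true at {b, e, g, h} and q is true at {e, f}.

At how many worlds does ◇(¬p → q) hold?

b: successors {e}; ¬p → q there: e:T. ✓
e: no successors, so ◇(¬p → q) fails. ✗
f: no successors, so ◇(¬p → q) fails. ✗
g: no successors, so ◇(¬p → q) fails. ✗
h: successors {e, g}; ¬p → q there: e:T, g:T. ✓
Satisfying worlds: {b, h}.

2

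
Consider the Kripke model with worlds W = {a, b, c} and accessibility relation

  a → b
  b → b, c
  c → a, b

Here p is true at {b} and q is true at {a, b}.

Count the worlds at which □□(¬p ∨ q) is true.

3

a: successors {b}; □(¬p ∨ q) there: b:T. ✓
b: successors {b, c}; □(¬p ∨ q) there: b:T, c:T. ✓
c: successors {a, b}; □(¬p ∨ q) there: a:T, b:T. ✓
Satisfying worlds: {a, b, c}.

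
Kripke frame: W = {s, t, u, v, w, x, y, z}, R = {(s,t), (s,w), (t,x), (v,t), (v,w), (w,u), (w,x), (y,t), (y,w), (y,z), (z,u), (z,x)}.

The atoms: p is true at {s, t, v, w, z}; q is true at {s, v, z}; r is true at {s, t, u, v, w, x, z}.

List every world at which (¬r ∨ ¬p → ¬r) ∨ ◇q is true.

{s, t, v, w, y, z}

s: ¬r ∨ ¬p → ¬r is T, ◇q is F. ✓
t: ¬r ∨ ¬p → ¬r is T, ◇q is F. ✓
u: ¬r ∨ ¬p → ¬r is F, ◇q is F. ✗
v: ¬r ∨ ¬p → ¬r is T, ◇q is F. ✓
w: ¬r ∨ ¬p → ¬r is T, ◇q is F. ✓
x: ¬r ∨ ¬p → ¬r is F, ◇q is F. ✗
y: ¬r ∨ ¬p → ¬r is T, ◇q is T. ✓
z: ¬r ∨ ¬p → ¬r is T, ◇q is F. ✓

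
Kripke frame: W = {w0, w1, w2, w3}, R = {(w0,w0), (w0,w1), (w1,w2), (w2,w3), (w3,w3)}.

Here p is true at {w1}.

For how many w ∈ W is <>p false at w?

w0: successors {w0, w1}; p there: w0:F, w1:T. ✓
w1: successors {w2}; p there: w2:F. ✗
w2: successors {w3}; p there: w3:F. ✗
w3: successors {w3}; p there: w3:F. ✗
Satisfying worlds: {w0}.
So <>p fails at the other 3 worlds.

3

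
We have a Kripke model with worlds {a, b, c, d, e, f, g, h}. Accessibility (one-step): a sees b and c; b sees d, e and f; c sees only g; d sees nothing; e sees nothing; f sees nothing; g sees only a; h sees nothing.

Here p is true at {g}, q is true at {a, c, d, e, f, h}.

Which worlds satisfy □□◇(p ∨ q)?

{b, c, d, e, f, g, h}

a: successors {b, c}; □◇(p ∨ q) there: b:F, c:T. ✗
b: successors {d, e, f}; □◇(p ∨ q) there: d:T, e:T, f:T. ✓
c: successors {g}; □◇(p ∨ q) there: g:T. ✓
d: no successors, so □□◇(p ∨ q) holds vacuously. ✓
e: no successors, so □□◇(p ∨ q) holds vacuously. ✓
f: no successors, so □□◇(p ∨ q) holds vacuously. ✓
g: successors {a}; □◇(p ∨ q) there: a:T. ✓
h: no successors, so □□◇(p ∨ q) holds vacuously. ✓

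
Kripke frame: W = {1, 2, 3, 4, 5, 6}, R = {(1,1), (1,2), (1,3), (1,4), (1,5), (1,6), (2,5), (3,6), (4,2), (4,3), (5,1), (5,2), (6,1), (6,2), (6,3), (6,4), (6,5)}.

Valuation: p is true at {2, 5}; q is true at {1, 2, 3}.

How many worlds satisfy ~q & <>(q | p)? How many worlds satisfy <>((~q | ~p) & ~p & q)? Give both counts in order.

For ~q & <>(q | p):
1: ~q is F, <>(q | p) is T. ✗
2: ~q is F, <>(q | p) is T. ✗
3: ~q is F, <>(q | p) is F. ✗
4: ~q is T, <>(q | p) is T. ✓
5: ~q is T, <>(q | p) is T. ✓
6: ~q is T, <>(q | p) is T. ✓
— 3 worlds.
For <>((~q | ~p) & ~p & q):
1: successors {1, 2, 3, 4, 5, 6}; (~q | ~p) & ~p & q there: 1:T, 2:F, 3:T, 4:F, 5:F, 6:F. ✓
2: successors {5}; (~q | ~p) & ~p & q there: 5:F. ✗
3: successors {6}; (~q | ~p) & ~p & q there: 6:F. ✗
4: successors {2, 3}; (~q | ~p) & ~p & q there: 2:F, 3:T. ✓
5: successors {1, 2}; (~q | ~p) & ~p & q there: 1:T, 2:F. ✓
6: successors {1, 2, 3, 4, 5}; (~q | ~p) & ~p & q there: 1:T, 2:F, 3:T, 4:F, 5:F. ✓
— 4 worlds.

3 and 4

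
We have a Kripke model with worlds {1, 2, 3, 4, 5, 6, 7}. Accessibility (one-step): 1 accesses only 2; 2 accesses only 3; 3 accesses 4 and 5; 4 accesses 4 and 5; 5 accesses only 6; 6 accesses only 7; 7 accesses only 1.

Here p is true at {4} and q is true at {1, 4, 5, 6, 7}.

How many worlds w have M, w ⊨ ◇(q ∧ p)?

2

1: successors {2}; q ∧ p there: 2:F. ✗
2: successors {3}; q ∧ p there: 3:F. ✗
3: successors {4, 5}; q ∧ p there: 4:T, 5:F. ✓
4: successors {4, 5}; q ∧ p there: 4:T, 5:F. ✓
5: successors {6}; q ∧ p there: 6:F. ✗
6: successors {7}; q ∧ p there: 7:F. ✗
7: successors {1}; q ∧ p there: 1:F. ✗
Satisfying worlds: {3, 4}.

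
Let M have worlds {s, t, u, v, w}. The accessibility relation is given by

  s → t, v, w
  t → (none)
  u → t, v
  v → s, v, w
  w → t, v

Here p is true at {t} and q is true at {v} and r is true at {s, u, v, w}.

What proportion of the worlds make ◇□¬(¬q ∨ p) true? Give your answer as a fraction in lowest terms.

3/5

s: successors {t, v, w}; □¬(¬q ∨ p) there: t:T, v:F, w:F. ✓
t: no successors, so ◇□¬(¬q ∨ p) fails. ✗
u: successors {t, v}; □¬(¬q ∨ p) there: t:T, v:F. ✓
v: successors {s, v, w}; □¬(¬q ∨ p) there: s:F, v:F, w:F. ✗
w: successors {t, v}; □¬(¬q ∨ p) there: t:T, v:F. ✓
That's 3 of 5 worlds, so 3/5.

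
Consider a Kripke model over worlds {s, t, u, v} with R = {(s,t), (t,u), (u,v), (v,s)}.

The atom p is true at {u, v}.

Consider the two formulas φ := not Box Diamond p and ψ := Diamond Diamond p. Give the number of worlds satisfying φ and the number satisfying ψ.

2 and 2

For not Box Diamond p:
s: Box Diamond p is T. ✗
t: Box Diamond p is T. ✗
u: Box Diamond p is F. ✓
v: Box Diamond p is F. ✓
— 2 worlds.
For Diamond Diamond p:
s: successors {t}; Diamond p there: t:T. ✓
t: successors {u}; Diamond p there: u:T. ✓
u: successors {v}; Diamond p there: v:F. ✗
v: successors {s}; Diamond p there: s:F. ✗
— 2 worlds.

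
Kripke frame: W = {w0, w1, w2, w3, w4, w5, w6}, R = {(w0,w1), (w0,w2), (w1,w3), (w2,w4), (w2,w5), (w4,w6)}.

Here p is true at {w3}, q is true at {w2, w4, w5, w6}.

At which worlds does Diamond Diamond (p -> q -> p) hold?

w0: successors {w1, w2}; Diamond (p -> q -> p) there: w1:T, w2:T. ✓
w1: successors {w3}; Diamond (p -> q -> p) there: w3:F. ✗
w2: successors {w4, w5}; Diamond (p -> q -> p) there: w4:T, w5:F. ✓
w3: no successors, so Diamond Diamond (p -> q -> p) fails. ✗
w4: successors {w6}; Diamond (p -> q -> p) there: w6:F. ✗
w5: no successors, so Diamond Diamond (p -> q -> p) fails. ✗
w6: no successors, so Diamond Diamond (p -> q -> p) fails. ✗

{w0, w2}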